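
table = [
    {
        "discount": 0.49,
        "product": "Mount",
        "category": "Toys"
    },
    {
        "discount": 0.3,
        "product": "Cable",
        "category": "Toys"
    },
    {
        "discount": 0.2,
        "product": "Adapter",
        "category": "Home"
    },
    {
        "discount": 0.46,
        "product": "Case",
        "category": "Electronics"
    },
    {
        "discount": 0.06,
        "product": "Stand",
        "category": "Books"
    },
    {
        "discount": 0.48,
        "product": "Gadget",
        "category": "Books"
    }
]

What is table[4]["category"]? "Books"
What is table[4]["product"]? "Stand"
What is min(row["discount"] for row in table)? 0.06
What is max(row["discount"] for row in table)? 0.49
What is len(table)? 6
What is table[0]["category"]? "Toys"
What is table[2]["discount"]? 0.2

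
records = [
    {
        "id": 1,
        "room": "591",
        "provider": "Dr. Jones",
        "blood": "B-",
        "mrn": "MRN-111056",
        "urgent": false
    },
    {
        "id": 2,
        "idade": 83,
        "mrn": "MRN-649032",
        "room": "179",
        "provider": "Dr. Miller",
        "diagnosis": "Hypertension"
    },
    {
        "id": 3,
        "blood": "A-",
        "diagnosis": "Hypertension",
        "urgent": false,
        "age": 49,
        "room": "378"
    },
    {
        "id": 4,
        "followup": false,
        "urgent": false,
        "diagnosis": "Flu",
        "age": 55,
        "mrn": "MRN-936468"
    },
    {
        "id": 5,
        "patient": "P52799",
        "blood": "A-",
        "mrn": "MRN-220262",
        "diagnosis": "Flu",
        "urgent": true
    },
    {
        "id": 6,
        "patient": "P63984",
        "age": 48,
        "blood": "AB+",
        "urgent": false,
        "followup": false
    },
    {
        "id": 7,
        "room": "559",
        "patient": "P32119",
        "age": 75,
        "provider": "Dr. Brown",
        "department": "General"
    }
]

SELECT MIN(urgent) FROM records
False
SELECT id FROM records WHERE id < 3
[1, 2]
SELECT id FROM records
[1, 2, 3, 4, 5, 6, 7]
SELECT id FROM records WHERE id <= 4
[1, 2, 3, 4]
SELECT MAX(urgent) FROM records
True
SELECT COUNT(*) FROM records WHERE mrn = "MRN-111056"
1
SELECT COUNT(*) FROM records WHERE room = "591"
1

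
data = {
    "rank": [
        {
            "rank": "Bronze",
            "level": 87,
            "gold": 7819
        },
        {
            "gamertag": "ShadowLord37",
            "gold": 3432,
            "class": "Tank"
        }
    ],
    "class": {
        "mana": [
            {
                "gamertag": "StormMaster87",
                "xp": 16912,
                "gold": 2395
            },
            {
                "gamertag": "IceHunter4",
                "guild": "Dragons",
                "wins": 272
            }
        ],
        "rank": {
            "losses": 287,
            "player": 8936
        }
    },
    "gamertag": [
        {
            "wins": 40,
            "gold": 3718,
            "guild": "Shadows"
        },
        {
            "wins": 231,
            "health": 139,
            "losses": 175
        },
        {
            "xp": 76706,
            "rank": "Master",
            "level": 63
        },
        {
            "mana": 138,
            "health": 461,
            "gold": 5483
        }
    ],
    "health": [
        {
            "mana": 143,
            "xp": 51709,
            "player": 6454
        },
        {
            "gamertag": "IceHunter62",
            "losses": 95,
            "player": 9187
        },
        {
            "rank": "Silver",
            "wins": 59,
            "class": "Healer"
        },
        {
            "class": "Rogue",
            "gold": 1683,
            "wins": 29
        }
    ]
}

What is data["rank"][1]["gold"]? 3432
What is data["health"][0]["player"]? 6454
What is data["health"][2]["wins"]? 59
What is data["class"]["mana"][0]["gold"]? 2395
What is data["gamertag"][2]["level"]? 63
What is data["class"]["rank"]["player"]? 8936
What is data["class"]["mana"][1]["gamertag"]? "IceHunter4"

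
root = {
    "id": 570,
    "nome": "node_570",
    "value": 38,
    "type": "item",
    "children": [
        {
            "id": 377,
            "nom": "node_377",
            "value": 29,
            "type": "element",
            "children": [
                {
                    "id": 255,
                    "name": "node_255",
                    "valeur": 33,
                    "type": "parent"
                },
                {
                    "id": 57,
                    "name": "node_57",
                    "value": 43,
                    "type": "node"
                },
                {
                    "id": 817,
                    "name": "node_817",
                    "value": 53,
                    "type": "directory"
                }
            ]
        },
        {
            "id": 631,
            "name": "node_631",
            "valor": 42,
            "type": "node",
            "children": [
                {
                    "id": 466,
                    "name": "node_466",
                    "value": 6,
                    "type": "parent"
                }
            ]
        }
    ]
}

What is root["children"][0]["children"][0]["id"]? 255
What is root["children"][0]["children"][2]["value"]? 53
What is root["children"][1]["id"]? 631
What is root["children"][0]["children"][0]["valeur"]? 33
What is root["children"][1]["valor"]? 42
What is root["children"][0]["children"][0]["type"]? "parent"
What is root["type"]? "item"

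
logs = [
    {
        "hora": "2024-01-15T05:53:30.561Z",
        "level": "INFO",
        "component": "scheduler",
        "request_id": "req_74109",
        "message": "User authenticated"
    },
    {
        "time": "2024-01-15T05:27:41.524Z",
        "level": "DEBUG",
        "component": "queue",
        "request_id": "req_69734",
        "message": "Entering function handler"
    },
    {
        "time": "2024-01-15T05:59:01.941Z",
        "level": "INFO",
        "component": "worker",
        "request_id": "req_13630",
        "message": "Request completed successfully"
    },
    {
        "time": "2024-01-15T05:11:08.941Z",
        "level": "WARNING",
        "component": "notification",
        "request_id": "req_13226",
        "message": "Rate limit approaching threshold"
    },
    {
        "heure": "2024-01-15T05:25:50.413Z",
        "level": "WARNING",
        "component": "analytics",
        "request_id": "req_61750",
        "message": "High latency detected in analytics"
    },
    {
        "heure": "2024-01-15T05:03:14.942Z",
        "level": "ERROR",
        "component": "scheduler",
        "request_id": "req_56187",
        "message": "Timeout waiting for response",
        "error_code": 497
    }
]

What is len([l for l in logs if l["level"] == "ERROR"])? 1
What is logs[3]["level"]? "WARNING"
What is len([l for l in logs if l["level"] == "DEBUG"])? 1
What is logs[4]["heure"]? "2024-01-15T05:25:50.413Z"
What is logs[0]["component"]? "scheduler"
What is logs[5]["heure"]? "2024-01-15T05:03:14.942Z"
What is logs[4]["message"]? "High latency detected in analytics"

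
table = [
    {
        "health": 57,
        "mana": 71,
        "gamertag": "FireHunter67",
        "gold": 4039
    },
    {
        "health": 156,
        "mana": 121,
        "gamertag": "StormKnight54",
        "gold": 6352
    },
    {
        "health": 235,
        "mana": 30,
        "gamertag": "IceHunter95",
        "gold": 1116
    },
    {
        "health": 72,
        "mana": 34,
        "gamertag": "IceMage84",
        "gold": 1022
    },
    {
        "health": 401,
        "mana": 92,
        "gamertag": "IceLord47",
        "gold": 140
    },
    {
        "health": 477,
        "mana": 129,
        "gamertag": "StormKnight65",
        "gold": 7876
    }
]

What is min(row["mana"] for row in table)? 30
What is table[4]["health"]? 401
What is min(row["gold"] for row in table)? 140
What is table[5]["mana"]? 129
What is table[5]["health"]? 477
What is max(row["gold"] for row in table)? 7876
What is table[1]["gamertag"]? "StormKnight54"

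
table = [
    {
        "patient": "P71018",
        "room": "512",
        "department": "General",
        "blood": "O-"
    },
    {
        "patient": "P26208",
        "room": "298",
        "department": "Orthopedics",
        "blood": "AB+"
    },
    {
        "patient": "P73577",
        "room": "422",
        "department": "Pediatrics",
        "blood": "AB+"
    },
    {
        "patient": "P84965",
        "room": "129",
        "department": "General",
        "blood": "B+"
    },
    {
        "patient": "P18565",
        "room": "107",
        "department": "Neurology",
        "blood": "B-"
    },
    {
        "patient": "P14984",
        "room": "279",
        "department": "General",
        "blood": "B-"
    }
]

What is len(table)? 6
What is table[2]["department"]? "Pediatrics"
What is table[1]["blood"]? "AB+"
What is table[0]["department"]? "General"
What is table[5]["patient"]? "P14984"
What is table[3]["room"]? "129"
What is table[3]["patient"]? "P84965"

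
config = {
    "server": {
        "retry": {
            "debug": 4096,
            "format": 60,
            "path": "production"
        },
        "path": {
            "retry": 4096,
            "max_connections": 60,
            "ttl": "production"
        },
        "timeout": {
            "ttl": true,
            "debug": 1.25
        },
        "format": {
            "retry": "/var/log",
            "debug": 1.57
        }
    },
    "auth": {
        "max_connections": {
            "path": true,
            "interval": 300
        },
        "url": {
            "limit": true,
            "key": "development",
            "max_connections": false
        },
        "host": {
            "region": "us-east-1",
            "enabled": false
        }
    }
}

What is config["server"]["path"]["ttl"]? "production"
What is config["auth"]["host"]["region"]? "us-east-1"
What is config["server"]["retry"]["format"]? 60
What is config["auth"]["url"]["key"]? "development"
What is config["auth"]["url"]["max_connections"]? False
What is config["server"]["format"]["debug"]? 1.57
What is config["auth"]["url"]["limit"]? True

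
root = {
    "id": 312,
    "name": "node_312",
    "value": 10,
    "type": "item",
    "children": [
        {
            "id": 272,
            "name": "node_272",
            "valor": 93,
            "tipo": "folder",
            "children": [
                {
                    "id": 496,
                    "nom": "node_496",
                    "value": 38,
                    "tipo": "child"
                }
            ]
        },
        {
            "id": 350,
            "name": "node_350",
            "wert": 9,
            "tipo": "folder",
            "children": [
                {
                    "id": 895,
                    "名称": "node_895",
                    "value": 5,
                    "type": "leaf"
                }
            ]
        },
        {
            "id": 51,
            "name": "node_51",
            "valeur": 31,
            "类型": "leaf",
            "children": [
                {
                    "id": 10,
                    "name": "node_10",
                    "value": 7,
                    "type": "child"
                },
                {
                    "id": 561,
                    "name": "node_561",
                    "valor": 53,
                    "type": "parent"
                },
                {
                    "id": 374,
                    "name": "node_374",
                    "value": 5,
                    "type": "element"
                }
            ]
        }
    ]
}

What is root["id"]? 312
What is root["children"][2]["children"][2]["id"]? 374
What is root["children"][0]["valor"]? 93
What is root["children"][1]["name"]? "node_350"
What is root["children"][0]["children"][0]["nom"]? "node_496"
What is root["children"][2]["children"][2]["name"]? "node_374"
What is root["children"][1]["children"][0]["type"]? "leaf"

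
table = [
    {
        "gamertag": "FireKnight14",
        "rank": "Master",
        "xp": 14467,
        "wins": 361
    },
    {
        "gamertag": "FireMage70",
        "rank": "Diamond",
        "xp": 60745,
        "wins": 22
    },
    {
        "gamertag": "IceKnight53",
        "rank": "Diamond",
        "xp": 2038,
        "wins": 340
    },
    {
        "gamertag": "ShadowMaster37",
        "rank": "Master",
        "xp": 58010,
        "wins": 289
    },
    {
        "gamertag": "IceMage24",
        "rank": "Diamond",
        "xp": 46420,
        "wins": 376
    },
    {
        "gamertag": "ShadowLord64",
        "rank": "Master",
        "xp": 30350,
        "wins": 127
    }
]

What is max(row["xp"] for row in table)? 60745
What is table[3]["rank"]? "Master"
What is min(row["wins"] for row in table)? 22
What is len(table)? 6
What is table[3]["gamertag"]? "ShadowMaster37"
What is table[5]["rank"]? "Master"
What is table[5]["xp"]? 30350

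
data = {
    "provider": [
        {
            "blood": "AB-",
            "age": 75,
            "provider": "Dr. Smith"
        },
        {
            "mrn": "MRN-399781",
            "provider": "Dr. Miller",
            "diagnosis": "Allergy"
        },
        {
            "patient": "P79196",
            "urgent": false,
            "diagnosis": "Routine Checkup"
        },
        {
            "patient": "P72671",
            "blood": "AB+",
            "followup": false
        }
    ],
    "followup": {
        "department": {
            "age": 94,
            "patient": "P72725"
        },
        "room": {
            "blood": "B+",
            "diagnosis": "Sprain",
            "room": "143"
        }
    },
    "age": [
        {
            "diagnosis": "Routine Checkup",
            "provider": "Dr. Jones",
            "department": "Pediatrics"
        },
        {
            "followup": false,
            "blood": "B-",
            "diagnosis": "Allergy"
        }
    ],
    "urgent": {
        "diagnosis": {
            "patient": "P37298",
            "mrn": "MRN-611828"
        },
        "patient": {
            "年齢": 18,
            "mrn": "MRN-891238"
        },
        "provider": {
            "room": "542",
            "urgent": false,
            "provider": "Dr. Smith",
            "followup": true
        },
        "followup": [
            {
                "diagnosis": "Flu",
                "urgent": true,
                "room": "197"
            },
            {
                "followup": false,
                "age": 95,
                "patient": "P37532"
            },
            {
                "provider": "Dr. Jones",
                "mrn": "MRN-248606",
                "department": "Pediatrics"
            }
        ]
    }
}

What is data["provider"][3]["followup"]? False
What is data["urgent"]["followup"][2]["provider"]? "Dr. Jones"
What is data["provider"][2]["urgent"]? False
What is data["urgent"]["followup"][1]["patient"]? "P37532"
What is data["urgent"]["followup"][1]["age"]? 95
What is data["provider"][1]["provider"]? "Dr. Miller"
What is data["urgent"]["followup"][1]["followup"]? False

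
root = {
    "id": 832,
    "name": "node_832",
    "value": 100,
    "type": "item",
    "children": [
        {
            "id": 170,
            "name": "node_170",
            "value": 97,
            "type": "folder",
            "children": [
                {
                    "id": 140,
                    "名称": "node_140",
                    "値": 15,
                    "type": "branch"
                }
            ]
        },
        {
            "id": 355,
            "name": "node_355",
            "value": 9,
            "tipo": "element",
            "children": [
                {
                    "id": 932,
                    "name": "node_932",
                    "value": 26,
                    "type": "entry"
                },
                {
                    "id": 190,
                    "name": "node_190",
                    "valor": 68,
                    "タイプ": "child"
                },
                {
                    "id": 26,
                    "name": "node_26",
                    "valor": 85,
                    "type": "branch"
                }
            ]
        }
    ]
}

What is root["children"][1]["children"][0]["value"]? 26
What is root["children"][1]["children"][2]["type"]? "branch"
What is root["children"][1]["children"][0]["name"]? "node_932"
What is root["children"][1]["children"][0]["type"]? "entry"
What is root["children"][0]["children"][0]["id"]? 140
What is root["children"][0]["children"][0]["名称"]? "node_140"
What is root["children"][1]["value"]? 9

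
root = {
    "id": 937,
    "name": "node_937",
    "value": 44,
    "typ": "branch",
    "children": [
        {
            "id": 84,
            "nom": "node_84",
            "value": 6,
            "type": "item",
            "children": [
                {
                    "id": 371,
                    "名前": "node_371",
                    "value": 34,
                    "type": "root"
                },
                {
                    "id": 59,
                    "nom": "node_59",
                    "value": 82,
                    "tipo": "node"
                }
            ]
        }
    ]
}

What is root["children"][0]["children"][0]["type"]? "root"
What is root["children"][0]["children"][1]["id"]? 59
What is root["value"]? 44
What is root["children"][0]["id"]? 84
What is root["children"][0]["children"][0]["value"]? 34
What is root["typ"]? "branch"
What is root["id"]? 937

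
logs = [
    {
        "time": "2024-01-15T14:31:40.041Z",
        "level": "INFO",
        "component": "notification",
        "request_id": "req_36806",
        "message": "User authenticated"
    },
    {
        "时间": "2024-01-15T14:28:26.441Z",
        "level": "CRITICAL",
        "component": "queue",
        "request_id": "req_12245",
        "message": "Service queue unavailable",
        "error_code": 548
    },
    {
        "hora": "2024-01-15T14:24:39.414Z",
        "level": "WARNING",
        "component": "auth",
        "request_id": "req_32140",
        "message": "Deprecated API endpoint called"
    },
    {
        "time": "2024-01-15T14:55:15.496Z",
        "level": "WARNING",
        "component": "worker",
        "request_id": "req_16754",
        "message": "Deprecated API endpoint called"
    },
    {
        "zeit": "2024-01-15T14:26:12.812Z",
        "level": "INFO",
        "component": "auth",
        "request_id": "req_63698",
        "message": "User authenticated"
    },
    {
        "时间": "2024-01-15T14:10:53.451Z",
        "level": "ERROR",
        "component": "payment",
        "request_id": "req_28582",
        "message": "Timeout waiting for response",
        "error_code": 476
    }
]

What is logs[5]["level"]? "ERROR"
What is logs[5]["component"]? "payment"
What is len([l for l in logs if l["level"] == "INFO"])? 2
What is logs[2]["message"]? "Deprecated API endpoint called"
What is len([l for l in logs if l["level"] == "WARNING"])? 2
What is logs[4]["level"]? "INFO"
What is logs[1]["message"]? "Service queue unavailable"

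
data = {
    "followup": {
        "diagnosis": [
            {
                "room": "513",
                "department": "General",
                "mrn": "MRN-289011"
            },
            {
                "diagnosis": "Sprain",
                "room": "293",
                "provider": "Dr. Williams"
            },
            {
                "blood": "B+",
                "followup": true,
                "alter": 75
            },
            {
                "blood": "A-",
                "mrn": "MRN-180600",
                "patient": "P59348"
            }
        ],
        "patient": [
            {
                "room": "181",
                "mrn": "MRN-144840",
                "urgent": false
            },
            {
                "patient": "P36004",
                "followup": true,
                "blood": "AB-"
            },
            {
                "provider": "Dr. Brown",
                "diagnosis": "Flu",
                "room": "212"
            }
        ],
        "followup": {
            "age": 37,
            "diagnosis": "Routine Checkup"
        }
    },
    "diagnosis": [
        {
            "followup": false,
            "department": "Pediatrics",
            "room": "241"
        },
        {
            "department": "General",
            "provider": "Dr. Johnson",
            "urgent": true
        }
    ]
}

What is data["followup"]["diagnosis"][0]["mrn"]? "MRN-289011"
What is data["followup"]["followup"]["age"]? 37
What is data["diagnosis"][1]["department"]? "General"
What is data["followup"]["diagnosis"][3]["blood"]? "A-"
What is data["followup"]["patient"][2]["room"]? "212"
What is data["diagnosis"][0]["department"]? "Pediatrics"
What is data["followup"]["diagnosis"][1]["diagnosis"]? "Sprain"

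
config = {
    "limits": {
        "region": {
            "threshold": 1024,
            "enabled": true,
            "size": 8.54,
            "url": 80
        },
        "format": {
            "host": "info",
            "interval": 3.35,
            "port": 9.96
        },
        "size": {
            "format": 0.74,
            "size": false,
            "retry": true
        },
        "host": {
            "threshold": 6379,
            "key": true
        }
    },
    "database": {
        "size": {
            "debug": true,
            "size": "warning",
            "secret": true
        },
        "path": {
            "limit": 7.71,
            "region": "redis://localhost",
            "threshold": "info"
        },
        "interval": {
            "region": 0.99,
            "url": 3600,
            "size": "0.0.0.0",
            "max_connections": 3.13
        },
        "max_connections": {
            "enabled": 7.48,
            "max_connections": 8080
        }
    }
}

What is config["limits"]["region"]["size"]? 8.54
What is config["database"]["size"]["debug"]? True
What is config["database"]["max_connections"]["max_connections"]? 8080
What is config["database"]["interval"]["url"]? 3600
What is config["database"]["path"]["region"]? "redis://localhost"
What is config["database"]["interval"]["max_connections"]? 3.13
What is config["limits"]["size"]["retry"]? True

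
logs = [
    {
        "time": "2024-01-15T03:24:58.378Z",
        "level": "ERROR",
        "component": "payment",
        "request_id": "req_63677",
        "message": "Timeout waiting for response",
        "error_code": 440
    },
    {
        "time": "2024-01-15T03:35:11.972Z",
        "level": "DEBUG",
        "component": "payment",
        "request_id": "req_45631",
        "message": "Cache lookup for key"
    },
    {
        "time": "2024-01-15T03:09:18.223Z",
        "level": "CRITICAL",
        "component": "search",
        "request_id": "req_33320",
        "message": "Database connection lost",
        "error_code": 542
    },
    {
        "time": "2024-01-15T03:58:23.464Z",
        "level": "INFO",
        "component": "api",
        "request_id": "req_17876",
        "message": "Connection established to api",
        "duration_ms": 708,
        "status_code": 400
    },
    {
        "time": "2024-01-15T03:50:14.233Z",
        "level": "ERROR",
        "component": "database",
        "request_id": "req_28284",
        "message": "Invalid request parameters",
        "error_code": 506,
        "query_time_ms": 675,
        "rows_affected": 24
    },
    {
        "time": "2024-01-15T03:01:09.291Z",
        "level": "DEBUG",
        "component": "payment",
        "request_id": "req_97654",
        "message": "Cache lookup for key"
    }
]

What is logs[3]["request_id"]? "req_17876"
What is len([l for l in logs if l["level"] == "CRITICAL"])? 1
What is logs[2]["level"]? "CRITICAL"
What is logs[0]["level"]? "ERROR"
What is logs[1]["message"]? "Cache lookup for key"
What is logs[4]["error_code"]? 506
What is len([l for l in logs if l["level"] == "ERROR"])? 2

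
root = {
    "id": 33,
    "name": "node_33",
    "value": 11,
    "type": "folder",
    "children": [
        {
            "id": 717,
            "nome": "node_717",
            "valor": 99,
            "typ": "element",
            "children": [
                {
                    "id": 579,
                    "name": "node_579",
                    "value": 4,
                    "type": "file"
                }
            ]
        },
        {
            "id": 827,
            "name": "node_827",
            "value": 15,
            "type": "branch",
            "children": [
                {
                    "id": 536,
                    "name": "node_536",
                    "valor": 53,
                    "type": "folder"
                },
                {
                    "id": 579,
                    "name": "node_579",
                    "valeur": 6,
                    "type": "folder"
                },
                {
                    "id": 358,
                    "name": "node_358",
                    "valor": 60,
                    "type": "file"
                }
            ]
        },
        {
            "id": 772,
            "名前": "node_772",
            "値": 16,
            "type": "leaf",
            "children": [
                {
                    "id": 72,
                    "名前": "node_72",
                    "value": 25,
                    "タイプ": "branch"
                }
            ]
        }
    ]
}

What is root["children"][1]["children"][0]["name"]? "node_536"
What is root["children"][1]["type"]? "branch"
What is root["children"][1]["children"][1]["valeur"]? 6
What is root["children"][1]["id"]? 827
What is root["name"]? "node_33"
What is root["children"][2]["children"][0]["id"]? 72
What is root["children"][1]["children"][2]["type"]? "file"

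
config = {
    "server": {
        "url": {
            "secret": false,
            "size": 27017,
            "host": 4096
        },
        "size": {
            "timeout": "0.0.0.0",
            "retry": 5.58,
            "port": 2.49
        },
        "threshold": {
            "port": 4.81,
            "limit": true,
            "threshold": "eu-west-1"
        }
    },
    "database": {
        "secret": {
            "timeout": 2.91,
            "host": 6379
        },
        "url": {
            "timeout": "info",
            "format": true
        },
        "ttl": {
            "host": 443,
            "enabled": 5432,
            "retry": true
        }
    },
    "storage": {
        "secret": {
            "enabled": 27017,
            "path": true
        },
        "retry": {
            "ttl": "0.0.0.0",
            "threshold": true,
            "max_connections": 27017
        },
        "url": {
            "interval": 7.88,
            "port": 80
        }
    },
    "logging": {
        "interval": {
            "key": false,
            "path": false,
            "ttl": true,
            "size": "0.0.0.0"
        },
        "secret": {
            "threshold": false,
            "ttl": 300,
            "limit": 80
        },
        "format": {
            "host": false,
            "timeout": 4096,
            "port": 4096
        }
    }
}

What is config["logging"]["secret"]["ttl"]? 300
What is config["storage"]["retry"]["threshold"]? True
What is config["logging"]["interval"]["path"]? False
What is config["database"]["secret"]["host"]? 6379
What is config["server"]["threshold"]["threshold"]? "eu-west-1"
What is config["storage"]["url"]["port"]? 80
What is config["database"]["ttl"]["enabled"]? 5432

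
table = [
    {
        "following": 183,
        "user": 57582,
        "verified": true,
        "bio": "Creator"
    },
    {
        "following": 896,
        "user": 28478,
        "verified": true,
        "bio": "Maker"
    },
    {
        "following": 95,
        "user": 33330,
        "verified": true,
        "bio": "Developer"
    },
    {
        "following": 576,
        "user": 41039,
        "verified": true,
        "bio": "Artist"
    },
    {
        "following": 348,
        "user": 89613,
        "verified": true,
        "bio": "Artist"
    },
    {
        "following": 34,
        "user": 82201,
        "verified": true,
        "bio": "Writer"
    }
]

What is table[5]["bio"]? "Writer"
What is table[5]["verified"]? True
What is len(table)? 6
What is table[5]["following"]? 34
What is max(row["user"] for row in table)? 89613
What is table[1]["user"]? 28478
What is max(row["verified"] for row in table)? True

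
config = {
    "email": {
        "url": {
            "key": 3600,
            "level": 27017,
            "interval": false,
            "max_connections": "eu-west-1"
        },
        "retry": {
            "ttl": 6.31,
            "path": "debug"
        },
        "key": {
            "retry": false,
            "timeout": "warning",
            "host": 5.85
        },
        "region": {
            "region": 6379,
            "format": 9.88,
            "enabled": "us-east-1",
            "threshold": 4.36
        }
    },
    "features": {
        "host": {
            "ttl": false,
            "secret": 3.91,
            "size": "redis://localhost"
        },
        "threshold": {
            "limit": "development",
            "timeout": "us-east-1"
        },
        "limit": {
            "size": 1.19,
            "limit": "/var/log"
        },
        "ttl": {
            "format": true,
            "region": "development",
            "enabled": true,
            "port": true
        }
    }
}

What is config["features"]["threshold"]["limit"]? "development"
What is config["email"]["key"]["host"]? 5.85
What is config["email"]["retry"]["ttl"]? 6.31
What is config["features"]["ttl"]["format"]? True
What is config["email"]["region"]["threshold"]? 4.36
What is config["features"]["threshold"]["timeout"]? "us-east-1"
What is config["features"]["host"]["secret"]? 3.91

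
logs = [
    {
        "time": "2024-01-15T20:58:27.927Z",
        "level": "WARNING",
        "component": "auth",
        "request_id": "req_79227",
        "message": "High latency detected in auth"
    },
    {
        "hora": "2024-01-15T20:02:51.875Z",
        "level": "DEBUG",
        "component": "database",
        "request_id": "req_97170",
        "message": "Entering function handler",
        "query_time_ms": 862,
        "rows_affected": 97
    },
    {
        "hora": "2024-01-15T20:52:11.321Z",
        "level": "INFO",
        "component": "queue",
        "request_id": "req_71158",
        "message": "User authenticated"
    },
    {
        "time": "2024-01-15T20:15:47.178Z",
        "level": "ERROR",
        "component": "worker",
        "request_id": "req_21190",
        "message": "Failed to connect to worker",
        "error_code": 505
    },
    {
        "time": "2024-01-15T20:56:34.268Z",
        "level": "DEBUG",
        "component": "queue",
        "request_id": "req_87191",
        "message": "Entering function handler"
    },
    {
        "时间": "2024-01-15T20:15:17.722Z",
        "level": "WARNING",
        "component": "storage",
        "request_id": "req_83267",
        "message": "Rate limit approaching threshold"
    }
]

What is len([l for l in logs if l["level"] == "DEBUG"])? 2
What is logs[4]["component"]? "queue"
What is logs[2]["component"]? "queue"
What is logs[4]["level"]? "DEBUG"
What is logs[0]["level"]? "WARNING"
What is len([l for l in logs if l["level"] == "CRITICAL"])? 0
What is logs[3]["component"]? "worker"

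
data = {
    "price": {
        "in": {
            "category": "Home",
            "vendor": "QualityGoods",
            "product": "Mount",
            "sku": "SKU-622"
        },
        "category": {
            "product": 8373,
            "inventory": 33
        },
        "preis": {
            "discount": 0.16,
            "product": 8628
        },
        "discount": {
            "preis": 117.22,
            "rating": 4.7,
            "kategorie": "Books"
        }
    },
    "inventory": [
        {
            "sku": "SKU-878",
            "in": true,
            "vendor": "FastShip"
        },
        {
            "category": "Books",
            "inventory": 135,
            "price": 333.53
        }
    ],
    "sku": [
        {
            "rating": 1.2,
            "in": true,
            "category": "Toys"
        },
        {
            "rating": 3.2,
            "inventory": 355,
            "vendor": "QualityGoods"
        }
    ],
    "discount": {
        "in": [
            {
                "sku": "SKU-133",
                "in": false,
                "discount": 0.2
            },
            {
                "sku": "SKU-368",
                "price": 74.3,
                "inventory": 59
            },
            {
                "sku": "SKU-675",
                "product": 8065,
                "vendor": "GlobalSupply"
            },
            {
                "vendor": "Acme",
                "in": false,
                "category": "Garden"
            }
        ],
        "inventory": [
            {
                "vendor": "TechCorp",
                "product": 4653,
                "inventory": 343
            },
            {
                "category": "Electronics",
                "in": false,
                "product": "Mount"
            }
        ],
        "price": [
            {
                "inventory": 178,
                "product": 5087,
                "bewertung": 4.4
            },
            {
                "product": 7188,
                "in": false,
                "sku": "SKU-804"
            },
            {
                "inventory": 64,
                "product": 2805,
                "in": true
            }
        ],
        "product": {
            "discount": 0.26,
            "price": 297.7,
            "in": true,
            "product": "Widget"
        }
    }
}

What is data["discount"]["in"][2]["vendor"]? "GlobalSupply"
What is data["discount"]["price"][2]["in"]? True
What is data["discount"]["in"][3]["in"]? False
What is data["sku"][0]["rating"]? 1.2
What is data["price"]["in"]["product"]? "Mount"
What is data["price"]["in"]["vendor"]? "QualityGoods"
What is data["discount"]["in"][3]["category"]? "Garden"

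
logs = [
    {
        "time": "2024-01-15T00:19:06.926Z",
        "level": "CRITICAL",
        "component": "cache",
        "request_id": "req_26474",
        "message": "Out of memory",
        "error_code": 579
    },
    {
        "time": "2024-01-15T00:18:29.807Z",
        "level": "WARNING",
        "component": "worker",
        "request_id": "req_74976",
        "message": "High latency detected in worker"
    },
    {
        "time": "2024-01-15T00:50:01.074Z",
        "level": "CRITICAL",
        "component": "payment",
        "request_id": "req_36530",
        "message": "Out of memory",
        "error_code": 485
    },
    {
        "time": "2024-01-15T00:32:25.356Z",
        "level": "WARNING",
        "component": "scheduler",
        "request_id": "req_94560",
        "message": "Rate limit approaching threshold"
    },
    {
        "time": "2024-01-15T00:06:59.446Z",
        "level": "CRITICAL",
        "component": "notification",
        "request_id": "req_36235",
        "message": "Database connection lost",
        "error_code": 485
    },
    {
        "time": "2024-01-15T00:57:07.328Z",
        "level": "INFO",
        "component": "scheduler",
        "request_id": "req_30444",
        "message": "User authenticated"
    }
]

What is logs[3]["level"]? "WARNING"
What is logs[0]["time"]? "2024-01-15T00:19:06.926Z"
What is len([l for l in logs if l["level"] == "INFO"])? 1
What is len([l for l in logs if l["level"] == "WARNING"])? 2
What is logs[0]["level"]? "CRITICAL"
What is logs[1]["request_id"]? "req_74976"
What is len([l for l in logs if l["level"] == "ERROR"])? 0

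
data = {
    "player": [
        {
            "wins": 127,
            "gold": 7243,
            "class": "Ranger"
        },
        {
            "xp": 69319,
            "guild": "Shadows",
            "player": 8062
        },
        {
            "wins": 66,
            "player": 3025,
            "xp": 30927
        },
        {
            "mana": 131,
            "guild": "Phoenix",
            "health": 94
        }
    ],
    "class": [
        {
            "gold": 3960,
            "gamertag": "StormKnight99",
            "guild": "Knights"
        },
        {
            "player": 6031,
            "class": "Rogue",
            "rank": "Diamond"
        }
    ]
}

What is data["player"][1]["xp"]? 69319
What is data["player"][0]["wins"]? 127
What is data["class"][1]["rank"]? "Diamond"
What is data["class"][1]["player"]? 6031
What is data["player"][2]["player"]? 3025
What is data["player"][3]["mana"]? 131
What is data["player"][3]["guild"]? "Phoenix"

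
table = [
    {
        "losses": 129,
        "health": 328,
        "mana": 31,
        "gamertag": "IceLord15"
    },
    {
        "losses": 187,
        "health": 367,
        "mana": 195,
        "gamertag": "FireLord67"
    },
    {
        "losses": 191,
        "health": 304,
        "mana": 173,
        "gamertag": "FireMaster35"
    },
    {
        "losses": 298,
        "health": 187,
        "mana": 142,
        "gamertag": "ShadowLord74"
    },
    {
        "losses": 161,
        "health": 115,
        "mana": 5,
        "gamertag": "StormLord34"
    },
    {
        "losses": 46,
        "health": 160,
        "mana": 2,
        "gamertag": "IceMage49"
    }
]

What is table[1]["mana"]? 195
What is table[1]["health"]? 367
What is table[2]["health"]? 304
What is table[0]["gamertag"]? "IceLord15"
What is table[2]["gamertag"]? "FireMaster35"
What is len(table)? 6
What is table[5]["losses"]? 46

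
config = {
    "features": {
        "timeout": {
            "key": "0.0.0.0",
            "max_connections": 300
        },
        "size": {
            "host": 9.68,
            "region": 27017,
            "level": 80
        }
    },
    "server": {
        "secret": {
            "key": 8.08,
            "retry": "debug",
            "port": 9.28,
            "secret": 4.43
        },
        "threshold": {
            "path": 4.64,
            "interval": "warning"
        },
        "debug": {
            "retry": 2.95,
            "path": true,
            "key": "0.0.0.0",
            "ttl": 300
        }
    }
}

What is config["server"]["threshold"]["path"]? 4.64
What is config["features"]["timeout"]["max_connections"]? 300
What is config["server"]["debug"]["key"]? "0.0.0.0"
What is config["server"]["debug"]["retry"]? 2.95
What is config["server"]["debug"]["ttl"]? 300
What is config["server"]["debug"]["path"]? True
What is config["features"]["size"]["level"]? 80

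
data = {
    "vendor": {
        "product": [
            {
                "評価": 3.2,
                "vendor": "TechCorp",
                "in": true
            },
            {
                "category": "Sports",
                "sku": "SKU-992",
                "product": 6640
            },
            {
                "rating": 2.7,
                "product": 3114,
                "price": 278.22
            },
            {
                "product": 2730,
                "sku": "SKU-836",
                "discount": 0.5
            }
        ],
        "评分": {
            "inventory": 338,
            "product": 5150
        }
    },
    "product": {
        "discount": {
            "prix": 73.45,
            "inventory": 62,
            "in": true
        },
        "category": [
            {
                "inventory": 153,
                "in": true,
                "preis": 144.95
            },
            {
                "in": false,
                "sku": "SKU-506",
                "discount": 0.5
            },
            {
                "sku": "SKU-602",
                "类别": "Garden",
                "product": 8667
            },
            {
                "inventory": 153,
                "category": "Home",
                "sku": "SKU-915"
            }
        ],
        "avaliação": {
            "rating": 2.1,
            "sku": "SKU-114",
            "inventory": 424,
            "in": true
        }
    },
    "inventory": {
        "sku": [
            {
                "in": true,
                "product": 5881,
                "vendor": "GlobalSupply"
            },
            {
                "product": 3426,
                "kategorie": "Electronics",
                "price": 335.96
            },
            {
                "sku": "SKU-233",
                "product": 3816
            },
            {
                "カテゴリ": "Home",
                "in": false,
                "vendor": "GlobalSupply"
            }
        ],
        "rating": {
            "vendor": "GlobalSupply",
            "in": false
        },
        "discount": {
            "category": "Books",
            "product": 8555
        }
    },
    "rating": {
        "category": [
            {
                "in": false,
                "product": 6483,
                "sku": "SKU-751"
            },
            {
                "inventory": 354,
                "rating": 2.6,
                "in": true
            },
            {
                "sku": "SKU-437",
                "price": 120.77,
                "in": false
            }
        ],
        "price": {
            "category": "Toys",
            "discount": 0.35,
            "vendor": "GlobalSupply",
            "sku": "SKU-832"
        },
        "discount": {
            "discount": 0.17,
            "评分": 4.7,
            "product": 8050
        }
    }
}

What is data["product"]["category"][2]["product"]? 8667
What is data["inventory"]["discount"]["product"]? 8555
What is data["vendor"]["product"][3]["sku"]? "SKU-836"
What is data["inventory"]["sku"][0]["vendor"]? "GlobalSupply"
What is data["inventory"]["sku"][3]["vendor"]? "GlobalSupply"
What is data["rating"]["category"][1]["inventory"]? 354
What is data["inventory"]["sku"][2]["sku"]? "SKU-233"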